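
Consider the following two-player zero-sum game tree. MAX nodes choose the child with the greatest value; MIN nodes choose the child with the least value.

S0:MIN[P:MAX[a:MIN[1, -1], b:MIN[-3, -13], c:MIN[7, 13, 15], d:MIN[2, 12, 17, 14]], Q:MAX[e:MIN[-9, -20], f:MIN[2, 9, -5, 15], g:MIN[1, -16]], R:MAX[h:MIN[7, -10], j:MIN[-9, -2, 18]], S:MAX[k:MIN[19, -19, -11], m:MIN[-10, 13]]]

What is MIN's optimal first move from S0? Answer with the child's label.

S

a (MIN): min(1, -1) = -1
b (MIN): min(-3, -13) = -13
c (MIN): min(7, 13, 15) = 7
d (MIN): min(2, 12, 17, 14) = 2
P (MAX): max(-1, -13, 7, 2) = 7
e (MIN): min(-9, -20) = -20
f (MIN): min(2, 9, -5, 15) = -5
g (MIN): min(1, -16) = -16
Q (MAX): max(-20, -5, -16) = -5
h (MIN): min(7, -10) = -10
j (MIN): min(-9, -2, 18) = -9
R (MAX): max(-10, -9) = -9
k (MIN): min(19, -19, -11) = -19
m (MIN): min(-10, 13) = -10
S (MAX): max(-19, -10) = -10
S0 (MIN): min(7, -5, -9, -10) = -10
MIN at S0 wants the lowest of {P=7, Q=-5, R=-9, S=-10}, so chooses S.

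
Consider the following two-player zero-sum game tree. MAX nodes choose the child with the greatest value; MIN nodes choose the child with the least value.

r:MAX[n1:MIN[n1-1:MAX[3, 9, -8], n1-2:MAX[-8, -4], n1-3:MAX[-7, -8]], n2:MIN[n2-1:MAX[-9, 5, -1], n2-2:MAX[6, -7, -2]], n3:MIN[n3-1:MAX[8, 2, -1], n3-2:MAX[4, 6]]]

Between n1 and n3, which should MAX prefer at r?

n3

n1-1 (MAX): max(3, 9, -8) = 9
n1-2 (MAX): max(-8, -4) = -4
n1-3 (MAX): max(-7, -8) = -7
n1 (MIN): min(9, -4, -7) = -7
n3-1 (MAX): max(8, 2, -1) = 8
n3-2 (MAX): max(4, 6) = 6
n3 (MIN): min(8, 6) = 6
MAX prefers the higher value; n1=-7, n3=6. n3 is better since 6 > -7.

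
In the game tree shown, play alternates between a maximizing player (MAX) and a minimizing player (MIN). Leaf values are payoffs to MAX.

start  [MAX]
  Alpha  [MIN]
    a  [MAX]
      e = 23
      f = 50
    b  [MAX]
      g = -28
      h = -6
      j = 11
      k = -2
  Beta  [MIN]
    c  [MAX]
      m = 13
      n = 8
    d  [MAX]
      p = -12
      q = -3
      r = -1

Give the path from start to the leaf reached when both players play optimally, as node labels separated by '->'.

a (MAX): max(23, 50) = 50
b (MAX): max(-28, -6, 11, -2) = 11
Alpha (MIN): min(50, 11) = 11
c (MAX): max(13, 8) = 13
d (MAX): max(-12, -3, -1) = -1
Beta (MIN): min(13, -1) = -1
start (MAX): max(11, -1) = 11
At start, MAX picks Alpha (highest: 11).
At Alpha, MIN picks b (lowest: 11).
At b, MAX picks j (highest: 11).
Terminal value 11.

start -> Alpha -> b -> j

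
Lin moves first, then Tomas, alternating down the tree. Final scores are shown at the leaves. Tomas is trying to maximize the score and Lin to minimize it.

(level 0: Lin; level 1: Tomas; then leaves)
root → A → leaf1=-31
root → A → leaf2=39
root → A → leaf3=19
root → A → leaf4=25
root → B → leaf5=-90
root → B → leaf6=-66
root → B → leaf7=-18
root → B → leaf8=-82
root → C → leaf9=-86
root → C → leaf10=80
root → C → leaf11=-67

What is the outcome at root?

A (Tomas): max(-31, 39, 19, 25) = 39
B (Tomas): max(-90, -66, -18, -82) = -18
C (Tomas): max(-86, 80, -67) = 80
root (Lin): min(39, -18, 80) = -18

-18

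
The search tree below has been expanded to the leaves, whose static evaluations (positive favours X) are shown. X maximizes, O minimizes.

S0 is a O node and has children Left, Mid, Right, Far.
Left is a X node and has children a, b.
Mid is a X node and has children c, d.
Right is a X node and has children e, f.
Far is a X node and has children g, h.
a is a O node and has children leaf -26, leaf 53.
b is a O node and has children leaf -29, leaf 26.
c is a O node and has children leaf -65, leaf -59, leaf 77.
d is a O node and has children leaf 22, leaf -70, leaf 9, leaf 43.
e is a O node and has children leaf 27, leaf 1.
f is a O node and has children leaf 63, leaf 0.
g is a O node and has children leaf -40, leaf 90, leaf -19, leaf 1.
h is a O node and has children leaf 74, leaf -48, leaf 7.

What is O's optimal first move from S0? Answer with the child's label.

Mid

a (O): min(-26, 53) = -26
b (O): min(-29, 26) = -29
Left (X): max(-26, -29) = -26
c (O): min(-65, -59, 77) = -65
d (O): min(22, -70, 9, 43) = -70
Mid (X): max(-65, -70) = -65
e (O): min(27, 1) = 1
f (O): min(63, 0) = 0
Right (X): max(1, 0) = 1
g (O): min(-40, 90, -19, 1) = -40
h (O): min(74, -48, 7) = -48
Far (X): max(-40, -48) = -40
S0 (O): min(-26, -65, 1, -40) = -65
O at S0 wants the lowest of {Left=-26, Mid=-65, Right=1, Far=-40}, so chooses Mid.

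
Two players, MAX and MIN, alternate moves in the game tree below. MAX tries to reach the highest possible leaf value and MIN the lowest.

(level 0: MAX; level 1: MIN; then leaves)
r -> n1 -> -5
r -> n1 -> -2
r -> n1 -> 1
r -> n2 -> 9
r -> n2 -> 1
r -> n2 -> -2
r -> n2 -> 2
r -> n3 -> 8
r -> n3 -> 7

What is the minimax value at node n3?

n3 (MIN): min(8, 7) = 7

7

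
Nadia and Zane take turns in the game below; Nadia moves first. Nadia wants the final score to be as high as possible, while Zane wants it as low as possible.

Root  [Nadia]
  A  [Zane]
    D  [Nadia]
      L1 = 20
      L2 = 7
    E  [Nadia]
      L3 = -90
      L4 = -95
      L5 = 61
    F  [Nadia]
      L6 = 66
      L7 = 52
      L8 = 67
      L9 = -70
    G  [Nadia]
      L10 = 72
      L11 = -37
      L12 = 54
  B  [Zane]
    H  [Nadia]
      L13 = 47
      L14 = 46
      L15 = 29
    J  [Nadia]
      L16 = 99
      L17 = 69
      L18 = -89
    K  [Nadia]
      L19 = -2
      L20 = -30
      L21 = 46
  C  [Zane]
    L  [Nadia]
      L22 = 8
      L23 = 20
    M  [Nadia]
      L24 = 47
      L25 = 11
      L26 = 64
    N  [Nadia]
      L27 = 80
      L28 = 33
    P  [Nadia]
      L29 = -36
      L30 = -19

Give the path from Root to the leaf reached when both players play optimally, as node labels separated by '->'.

D (Nadia): max(20, 7) = 20
E (Nadia): max(-90, -95, 61) = 61
F (Nadia): max(66, 52, 67, -70) = 67
G (Nadia): max(72, -37, 54) = 72
A (Zane): min(20, 61, 67, 72) = 20
H (Nadia): max(47, 46, 29) = 47
J (Nadia): max(99, 69, -89) = 99
K (Nadia): max(-2, -30, 46) = 46
B (Zane): min(47, 99, 46) = 46
L (Nadia): max(8, 20) = 20
M (Nadia): max(47, 11, 64) = 64
N (Nadia): max(80, 33) = 80
P (Nadia): max(-36, -19) = -19
C (Zane): min(20, 64, 80, -19) = -19
Root (Nadia): max(20, 46, -19) = 46
At Root, Nadia picks B (highest: 46).
At B, Zane picks K (lowest: 46).
At K, Nadia picks L21 (highest: 46).
Terminal value 46.

Root -> B -> K -> L21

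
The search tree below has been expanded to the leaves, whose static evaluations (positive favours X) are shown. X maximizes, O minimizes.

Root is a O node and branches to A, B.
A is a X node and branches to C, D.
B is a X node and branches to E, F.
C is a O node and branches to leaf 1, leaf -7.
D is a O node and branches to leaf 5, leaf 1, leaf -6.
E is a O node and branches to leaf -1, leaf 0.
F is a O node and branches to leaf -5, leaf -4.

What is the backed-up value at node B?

-1

E (O): min(-1, 0) = -1
F (O): min(-5, -4) = -5
B (X): max(-1, -5) = -1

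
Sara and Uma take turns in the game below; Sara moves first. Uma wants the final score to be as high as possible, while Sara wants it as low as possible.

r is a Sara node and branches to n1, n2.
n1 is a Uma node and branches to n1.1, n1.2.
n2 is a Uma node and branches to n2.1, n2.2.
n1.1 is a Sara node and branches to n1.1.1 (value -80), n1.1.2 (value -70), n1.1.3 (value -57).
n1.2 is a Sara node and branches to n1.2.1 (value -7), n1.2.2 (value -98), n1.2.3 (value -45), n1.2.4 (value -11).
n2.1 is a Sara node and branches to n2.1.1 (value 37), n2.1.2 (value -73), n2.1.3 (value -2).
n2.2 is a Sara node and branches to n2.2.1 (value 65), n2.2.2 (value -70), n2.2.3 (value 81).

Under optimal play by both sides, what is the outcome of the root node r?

n1.1 (Sara): min(-80, -70, -57) = -80
n1.2 (Sara): min(-7, -98, -45, -11) = -98
n1 (Uma): max(-80, -98) = -80
n2.1 (Sara): min(37, -73, -2) = -73
n2.2 (Sara): min(65, -70, 81) = -70
n2 (Uma): max(-73, -70) = -70
r (Sara): min(-80, -70) = -80

-80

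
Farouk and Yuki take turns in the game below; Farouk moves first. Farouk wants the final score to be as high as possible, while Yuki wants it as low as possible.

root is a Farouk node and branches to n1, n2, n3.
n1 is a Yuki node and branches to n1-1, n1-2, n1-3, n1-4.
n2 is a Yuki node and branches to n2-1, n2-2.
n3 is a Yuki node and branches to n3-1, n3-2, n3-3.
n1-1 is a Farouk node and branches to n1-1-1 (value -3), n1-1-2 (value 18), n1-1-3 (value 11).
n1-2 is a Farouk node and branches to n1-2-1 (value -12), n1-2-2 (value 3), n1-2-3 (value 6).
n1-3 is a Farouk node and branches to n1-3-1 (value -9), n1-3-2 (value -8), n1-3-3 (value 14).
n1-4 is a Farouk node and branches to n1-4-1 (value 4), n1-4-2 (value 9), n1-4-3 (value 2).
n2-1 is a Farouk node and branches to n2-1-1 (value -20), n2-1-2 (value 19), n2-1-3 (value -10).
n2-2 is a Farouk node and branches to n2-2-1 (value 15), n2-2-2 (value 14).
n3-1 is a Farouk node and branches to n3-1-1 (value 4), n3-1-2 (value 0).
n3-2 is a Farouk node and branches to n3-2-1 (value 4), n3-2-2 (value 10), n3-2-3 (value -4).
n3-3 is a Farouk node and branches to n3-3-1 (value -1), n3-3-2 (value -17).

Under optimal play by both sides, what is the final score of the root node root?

15

n1-1 (Farouk): max(-3, 18, 11) = 18
n1-2 (Farouk): max(-12, 3, 6) = 6
n1-3 (Farouk): max(-9, -8, 14) = 14
n1-4 (Farouk): max(4, 9, 2) = 9
n1 (Yuki): min(18, 6, 14, 9) = 6
n2-1 (Farouk): max(-20, 19, -10) = 19
n2-2 (Farouk): max(15, 14) = 15
n2 (Yuki): min(19, 15) = 15
n3-1 (Farouk): max(4, 0) = 4
n3-2 (Farouk): max(4, 10, -4) = 10
n3-3 (Farouk): max(-1, -17) = -1
n3 (Yuki): min(4, 10, -1) = -1
root (Farouk): max(6, 15, -1) = 15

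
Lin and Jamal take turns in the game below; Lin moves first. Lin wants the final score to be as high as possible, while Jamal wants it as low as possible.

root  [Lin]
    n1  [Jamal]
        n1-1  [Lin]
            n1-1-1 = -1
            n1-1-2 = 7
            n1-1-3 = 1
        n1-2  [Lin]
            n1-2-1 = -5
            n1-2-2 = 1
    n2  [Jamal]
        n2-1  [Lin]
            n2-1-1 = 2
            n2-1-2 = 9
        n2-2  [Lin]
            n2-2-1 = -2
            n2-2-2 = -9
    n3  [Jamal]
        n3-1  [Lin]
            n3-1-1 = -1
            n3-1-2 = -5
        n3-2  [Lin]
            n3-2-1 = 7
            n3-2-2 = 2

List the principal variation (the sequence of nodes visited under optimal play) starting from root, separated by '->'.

n1-1 (Lin): max(-1, 7, 1) = 7
n1-2 (Lin): max(-5, 1) = 1
n1 (Jamal): min(7, 1) = 1
n2-1 (Lin): max(2, 9) = 9
n2-2 (Lin): max(-2, -9) = -2
n2 (Jamal): min(9, -2) = -2
n3-1 (Lin): max(-1, -5) = -1
n3-2 (Lin): max(7, 2) = 7
n3 (Jamal): min(-1, 7) = -1
root (Lin): max(1, -2, -1) = 1
At root, Lin picks n1 (highest: 1).
At n1, Jamal picks n1-2 (lowest: 1).
At n1-2, Lin picks n1-2-2 (highest: 1).
Terminal value 1.

root -> n1 -> n1-2 -> n1-2-2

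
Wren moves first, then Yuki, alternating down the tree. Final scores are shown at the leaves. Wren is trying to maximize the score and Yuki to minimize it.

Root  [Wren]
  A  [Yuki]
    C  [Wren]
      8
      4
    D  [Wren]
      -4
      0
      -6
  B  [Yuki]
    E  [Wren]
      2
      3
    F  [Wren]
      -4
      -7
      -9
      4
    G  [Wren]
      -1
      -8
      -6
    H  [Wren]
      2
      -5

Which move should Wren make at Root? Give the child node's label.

C (Wren): max(8, 4) = 8
D (Wren): max(-4, 0, -6) = 0
A (Yuki): min(8, 0) = 0
E (Wren): max(2, 3) = 3
F (Wren): max(-4, -7, -9, 4) = 4
G (Wren): max(-1, -8, -6) = -1
H (Wren): max(2, -5) = 2
B (Yuki): min(3, 4, -1, 2) = -1
Root (Wren): max(0, -1) = 0
Wren at Root wants the highest of {A=0, B=-1}, so chooses A.

A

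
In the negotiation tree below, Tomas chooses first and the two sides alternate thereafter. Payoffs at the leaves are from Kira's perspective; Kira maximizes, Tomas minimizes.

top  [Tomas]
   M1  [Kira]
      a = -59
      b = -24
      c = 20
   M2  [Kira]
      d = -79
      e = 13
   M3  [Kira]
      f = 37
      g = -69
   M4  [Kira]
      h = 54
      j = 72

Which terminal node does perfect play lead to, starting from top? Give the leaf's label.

e

M1 (Kira): max(-59, -24, 20) = 20
M2 (Kira): max(-79, 13) = 13
M3 (Kira): max(37, -69) = 37
M4 (Kira): max(54, 72) = 72
top (Tomas): min(20, 13, 37, 72) = 13
At top, Tomas picks M2 (lowest: 13).
At M2, Kira picks e (highest: 13).
Terminal value 13.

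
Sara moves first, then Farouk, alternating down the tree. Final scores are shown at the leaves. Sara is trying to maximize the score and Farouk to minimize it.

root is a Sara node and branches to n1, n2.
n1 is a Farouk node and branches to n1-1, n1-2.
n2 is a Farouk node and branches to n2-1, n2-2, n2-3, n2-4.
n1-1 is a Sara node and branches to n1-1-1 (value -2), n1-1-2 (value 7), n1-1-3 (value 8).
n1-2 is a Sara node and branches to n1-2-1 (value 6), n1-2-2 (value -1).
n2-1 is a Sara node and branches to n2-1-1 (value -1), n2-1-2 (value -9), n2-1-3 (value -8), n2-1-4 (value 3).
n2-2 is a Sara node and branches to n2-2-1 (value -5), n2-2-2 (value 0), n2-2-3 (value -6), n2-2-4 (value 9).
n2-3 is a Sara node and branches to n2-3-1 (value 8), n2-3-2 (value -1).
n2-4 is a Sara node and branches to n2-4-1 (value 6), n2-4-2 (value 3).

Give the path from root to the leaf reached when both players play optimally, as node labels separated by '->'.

root -> n1 -> n1-2 -> n1-2-1

n1-1 (Sara): max(-2, 7, 8) = 8
n1-2 (Sara): max(6, -1) = 6
n1 (Farouk): min(8, 6) = 6
n2-1 (Sara): max(-1, -9, -8, 3) = 3
n2-2 (Sara): max(-5, 0, -6, 9) = 9
n2-3 (Sara): max(8, -1) = 8
n2-4 (Sara): max(6, 3) = 6
n2 (Farouk): min(3, 9, 8, 6) = 3
root (Sara): max(6, 3) = 6
At root, Sara picks n1 (highest: 6).
At n1, Farouk picks n1-2 (lowest: 6).
At n1-2, Sara picks n1-2-1 (highest: 6).
Terminal value 6.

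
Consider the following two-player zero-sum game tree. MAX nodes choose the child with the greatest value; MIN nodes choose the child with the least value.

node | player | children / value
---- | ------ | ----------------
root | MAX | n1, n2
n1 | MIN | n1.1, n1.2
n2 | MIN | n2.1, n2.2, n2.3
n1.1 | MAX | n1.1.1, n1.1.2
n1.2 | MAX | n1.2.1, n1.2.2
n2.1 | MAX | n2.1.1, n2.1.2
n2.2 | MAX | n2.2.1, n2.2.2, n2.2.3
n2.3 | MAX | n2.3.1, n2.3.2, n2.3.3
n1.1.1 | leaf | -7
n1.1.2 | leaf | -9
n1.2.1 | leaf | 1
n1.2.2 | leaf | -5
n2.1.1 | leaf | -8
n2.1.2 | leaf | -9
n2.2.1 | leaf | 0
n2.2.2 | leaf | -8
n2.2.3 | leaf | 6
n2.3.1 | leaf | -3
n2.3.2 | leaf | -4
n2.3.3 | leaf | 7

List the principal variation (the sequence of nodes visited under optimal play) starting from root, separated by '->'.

root -> n1 -> n1.1 -> n1.1.1

n1.1 (MAX): max(-7, -9) = -7
n1.2 (MAX): max(1, -5) = 1
n1 (MIN): min(-7, 1) = -7
n2.1 (MAX): max(-8, -9) = -8
n2.2 (MAX): max(0, -8, 6) = 6
n2.3 (MAX): max(-3, -4, 7) = 7
n2 (MIN): min(-8, 6, 7) = -8
root (MAX): max(-7, -8) = -7
At root, MAX picks n1 (highest: -7).
At n1, MIN picks n1.1 (lowest: -7).
At n1.1, MAX picks n1.1.1 (highest: -7).
Terminal value -7.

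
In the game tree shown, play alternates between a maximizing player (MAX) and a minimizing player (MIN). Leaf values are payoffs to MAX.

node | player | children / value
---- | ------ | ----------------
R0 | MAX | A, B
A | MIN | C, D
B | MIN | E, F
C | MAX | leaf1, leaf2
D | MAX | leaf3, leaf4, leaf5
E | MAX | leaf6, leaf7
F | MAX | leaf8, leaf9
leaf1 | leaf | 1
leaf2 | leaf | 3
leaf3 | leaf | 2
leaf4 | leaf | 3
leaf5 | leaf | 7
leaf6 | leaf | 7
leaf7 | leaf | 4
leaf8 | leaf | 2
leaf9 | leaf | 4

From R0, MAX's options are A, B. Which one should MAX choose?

C (MAX): max(1, 3) = 3
D (MAX): max(2, 3, 7) = 7
A (MIN): min(3, 7) = 3
E (MAX): max(7, 4) = 7
F (MAX): max(2, 4) = 4
B (MIN): min(7, 4) = 4
R0 (MAX): max(3, 4) = 4
MAX at R0 wants the highest of {A=3, B=4}, so chooses B.

B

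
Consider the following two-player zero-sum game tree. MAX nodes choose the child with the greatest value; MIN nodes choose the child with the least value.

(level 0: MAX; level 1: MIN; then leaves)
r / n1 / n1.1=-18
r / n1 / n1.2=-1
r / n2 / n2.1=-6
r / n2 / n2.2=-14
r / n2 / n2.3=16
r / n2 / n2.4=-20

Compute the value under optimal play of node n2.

-20

n2 (MIN): min(-6, -14, 16, -20) = -20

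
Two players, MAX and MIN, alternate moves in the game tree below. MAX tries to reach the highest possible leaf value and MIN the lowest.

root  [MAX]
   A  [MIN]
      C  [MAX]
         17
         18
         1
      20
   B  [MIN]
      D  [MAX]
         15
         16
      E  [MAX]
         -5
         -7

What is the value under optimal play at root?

C (MAX): max(17, 18, 1) = 18
A (MIN): min(18, 20) = 18
D (MAX): max(15, 16) = 16
E (MAX): max(-5, -7) = -5
B (MIN): min(16, -5) = -5
root (MAX): max(18, -5) = 18

18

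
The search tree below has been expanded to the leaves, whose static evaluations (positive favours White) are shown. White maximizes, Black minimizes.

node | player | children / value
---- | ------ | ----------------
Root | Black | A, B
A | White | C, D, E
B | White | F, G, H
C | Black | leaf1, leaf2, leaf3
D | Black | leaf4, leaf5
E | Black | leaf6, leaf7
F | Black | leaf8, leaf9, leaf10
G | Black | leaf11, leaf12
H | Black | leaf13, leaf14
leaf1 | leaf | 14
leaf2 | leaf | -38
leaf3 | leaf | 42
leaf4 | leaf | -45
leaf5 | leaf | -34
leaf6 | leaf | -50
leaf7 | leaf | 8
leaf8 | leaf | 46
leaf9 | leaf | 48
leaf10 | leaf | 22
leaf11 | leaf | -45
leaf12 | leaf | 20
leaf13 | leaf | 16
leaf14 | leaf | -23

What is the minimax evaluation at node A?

-38

C (Black): min(14, -38, 42) = -38
D (Black): min(-45, -34) = -45
E (Black): min(-50, 8) = -50
A (White): max(-38, -45, -50) = -38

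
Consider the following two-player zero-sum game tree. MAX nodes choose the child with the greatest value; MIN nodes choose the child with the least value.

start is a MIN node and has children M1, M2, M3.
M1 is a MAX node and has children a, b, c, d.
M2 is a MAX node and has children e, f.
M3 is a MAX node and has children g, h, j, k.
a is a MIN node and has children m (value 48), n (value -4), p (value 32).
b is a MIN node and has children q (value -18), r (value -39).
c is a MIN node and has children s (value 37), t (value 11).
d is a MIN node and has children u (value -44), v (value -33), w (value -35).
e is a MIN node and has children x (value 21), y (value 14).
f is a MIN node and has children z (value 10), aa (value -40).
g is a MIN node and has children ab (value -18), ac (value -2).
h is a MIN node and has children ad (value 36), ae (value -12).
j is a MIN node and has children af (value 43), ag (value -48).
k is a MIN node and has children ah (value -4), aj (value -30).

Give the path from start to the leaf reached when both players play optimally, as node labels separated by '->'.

start -> M3 -> h -> ae

a (MIN): min(48, -4, 32) = -4
b (MIN): min(-18, -39) = -39
c (MIN): min(37, 11) = 11
d (MIN): min(-44, -33, -35) = -44
M1 (MAX): max(-4, -39, 11, -44) = 11
e (MIN): min(21, 14) = 14
f (MIN): min(10, -40) = -40
M2 (MAX): max(14, -40) = 14
g (MIN): min(-18, -2) = -18
h (MIN): min(36, -12) = -12
j (MIN): min(43, -48) = -48
k (MIN): min(-4, -30) = -30
M3 (MAX): max(-18, -12, -48, -30) = -12
start (MIN): min(11, 14, -12) = -12
At start, MIN picks M3 (lowest: -12).
At M3, MAX picks h (highest: -12).
At h, MIN picks ae (lowest: -12).
Terminal value -12.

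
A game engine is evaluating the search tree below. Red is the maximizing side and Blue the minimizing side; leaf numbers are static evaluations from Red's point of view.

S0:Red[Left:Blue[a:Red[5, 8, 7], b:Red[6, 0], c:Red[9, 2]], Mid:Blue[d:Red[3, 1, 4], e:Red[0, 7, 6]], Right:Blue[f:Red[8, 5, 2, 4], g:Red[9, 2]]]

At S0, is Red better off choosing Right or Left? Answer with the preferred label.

Right

f (Red): max(8, 5, 2, 4) = 8
g (Red): max(9, 2) = 9
Right (Blue): min(8, 9) = 8
a (Red): max(5, 8, 7) = 8
b (Red): max(6, 0) = 6
c (Red): max(9, 2) = 9
Left (Blue): min(8, 6, 9) = 6
Red prefers the higher value; Right=8, Left=6. Right is better since 8 > 6.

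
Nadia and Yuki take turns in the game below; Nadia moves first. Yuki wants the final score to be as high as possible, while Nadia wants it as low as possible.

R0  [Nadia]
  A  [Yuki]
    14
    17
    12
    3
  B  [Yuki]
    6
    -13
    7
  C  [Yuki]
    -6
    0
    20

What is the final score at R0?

A (Yuki): max(14, 17, 12, 3) = 17
B (Yuki): max(6, -13, 7) = 7
C (Yuki): max(-6, 0, 20) = 20
R0 (Nadia): min(17, 7, 20) = 7

7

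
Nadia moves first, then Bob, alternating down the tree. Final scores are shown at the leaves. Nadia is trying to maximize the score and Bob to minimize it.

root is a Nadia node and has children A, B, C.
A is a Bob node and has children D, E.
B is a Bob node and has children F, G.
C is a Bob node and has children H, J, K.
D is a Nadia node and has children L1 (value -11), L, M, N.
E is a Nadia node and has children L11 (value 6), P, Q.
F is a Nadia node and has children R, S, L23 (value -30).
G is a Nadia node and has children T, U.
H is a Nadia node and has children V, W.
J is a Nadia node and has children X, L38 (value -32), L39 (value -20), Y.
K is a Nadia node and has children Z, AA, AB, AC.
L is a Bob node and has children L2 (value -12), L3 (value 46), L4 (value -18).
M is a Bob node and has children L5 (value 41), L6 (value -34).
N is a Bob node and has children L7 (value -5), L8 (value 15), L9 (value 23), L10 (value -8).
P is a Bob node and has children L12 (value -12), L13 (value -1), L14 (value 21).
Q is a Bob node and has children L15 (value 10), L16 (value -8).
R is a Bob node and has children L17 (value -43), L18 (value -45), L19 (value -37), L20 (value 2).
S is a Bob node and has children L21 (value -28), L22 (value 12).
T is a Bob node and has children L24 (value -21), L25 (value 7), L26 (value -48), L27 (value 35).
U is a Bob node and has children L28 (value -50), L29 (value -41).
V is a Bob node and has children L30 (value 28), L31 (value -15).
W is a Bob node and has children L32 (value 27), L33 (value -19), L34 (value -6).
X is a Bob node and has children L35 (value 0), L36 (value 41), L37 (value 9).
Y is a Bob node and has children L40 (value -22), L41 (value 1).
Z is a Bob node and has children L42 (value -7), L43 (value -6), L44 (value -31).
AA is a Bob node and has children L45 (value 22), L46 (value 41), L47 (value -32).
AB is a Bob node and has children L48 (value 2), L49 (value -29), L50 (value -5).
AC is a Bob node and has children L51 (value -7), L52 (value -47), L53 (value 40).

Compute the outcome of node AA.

AA (Bob): min(22, 41, -32) = -32

-32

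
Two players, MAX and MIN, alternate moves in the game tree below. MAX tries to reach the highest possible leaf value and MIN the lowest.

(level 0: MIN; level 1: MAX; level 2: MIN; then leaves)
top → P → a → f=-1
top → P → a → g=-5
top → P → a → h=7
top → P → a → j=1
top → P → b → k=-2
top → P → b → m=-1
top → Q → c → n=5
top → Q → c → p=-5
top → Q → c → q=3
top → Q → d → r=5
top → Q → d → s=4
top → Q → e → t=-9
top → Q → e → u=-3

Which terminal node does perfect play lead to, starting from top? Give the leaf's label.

k

a (MIN): min(-1, -5, 7, 1) = -5
b (MIN): min(-2, -1) = -2
P (MAX): max(-5, -2) = -2
c (MIN): min(5, -5, 3) = -5
d (MIN): min(5, 4) = 4
e (MIN): min(-9, -3) = -9
Q (MAX): max(-5, 4, -9) = 4
top (MIN): min(-2, 4) = -2
At top, MIN picks P (lowest: -2).
At P, MAX picks b (highest: -2).
At b, MIN picks k (lowest: -2).
Terminal value -2.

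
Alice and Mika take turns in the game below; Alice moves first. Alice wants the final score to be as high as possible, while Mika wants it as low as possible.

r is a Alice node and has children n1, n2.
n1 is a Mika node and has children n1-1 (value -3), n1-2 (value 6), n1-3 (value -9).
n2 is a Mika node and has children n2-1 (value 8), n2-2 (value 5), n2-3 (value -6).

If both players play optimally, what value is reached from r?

n1 (Mika): min(-3, 6, -9) = -9
n2 (Mika): min(8, 5, -6) = -6
r (Alice): max(-9, -6) = -6

-6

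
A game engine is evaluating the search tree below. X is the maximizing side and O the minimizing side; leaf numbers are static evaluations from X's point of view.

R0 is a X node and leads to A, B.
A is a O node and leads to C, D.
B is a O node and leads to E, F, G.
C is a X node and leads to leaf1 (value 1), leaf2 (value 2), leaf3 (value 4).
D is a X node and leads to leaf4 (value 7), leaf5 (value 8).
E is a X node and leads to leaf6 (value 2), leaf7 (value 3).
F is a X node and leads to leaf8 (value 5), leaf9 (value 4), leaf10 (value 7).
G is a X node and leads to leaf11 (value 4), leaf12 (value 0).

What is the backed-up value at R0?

C (X): max(1, 2, 4) = 4
D (X): max(7, 8) = 8
A (O): min(4, 8) = 4
E (X): max(2, 3) = 3
F (X): max(5, 4, 7) = 7
G (X): max(4, 0) = 4
B (O): min(3, 7, 4) = 3
R0 (X): max(4, 3) = 4

4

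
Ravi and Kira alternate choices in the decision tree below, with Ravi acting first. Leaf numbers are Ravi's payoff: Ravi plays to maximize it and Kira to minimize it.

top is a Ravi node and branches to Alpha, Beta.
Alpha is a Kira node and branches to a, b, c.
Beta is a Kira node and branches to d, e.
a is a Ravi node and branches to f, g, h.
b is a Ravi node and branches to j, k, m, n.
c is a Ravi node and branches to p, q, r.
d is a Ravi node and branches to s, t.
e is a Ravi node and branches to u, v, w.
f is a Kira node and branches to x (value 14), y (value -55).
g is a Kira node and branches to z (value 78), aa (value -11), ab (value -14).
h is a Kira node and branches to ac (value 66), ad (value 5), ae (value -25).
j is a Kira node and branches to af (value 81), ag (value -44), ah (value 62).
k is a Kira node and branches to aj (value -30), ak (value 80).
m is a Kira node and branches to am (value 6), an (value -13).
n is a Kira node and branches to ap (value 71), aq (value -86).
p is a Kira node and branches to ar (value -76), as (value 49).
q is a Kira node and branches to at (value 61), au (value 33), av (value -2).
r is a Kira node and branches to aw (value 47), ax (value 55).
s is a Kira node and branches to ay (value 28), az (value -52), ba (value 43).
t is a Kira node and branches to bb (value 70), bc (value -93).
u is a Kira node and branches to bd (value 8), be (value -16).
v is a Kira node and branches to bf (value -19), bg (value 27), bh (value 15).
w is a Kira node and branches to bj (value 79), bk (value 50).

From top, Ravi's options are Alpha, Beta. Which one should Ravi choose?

f (Kira): min(14, -55) = -55
g (Kira): min(78, -11, -14) = -14
h (Kira): min(66, 5, -25) = -25
a (Ravi): max(-55, -14, -25) = -14
j (Kira): min(81, -44, 62) = -44
k (Kira): min(-30, 80) = -30
m (Kira): min(6, -13) = -13
n (Kira): min(71, -86) = -86
b (Ravi): max(-44, -30, -13, -86) = -13
p (Kira): min(-76, 49) = -76
q (Kira): min(61, 33, -2) = -2
r (Kira): min(47, 55) = 47
c (Ravi): max(-76, -2, 47) = 47
Alpha (Kira): min(-14, -13, 47) = -14
s (Kira): min(28, -52, 43) = -52
t (Kira): min(70, -93) = -93
d (Ravi): max(-52, -93) = -52
u (Kira): min(8, -16) = -16
v (Kira): min(-19, 27, 15) = -19
w (Kira): min(79, 50) = 50
e (Ravi): max(-16, -19, 50) = 50
Beta (Kira): min(-52, 50) = -52
top (Ravi): max(-14, -52) = -14
Ravi at top wants the highest of {Alpha=-14, Beta=-52}, so chooses Alpha.

Alpha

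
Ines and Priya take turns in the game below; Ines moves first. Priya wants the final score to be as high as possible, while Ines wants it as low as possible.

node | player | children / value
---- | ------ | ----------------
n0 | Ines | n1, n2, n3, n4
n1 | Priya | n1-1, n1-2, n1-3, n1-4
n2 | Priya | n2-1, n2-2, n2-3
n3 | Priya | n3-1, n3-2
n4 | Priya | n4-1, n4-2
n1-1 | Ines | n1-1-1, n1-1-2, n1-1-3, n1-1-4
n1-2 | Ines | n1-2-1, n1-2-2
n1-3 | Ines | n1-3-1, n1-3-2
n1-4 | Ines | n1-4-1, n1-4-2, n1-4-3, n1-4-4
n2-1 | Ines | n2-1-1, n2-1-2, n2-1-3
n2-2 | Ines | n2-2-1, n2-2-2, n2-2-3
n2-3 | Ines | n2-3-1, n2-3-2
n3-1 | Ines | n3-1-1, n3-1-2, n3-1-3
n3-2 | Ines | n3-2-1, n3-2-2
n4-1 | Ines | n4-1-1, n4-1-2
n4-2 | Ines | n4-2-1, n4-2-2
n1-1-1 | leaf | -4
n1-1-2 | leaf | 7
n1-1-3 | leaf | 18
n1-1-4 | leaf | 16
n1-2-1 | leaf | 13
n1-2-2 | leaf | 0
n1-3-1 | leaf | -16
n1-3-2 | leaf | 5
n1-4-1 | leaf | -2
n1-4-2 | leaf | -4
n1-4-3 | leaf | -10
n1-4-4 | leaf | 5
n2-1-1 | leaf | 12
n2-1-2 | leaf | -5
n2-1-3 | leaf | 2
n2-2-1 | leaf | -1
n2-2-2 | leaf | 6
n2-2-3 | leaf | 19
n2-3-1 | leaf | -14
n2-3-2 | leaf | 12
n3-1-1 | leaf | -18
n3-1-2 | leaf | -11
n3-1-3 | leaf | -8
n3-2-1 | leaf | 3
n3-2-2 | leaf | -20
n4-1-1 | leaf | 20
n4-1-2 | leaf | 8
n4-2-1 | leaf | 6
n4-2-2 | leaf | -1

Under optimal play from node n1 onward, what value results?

0

n1-1 (Ines): min(-4, 7, 18, 16) = -4
n1-2 (Ines): min(13, 0) = 0
n1-3 (Ines): min(-16, 5) = -16
n1-4 (Ines): min(-2, -4, -10, 5) = -10
n1 (Priya): max(-4, 0, -16, -10) = 0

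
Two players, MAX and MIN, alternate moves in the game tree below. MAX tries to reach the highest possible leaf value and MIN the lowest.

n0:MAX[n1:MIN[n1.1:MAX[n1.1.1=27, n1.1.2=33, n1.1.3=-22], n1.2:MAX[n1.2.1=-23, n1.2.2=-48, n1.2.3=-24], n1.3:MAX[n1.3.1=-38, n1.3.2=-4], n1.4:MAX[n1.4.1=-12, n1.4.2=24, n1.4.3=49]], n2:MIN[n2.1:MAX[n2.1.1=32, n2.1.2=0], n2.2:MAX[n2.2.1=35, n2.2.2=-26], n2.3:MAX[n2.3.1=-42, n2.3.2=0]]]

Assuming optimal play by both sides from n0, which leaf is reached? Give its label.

n1.1 (MAX): max(27, 33, -22) = 33
n1.2 (MAX): max(-23, -48, -24) = -23
n1.3 (MAX): max(-38, -4) = -4
n1.4 (MAX): max(-12, 24, 49) = 49
n1 (MIN): min(33, -23, -4, 49) = -23
n2.1 (MAX): max(32, 0) = 32
n2.2 (MAX): max(35, -26) = 35
n2.3 (MAX): max(-42, 0) = 0
n2 (MIN): min(32, 35, 0) = 0
n0 (MAX): max(-23, 0) = 0
At n0, MAX picks n2 (highest: 0).
At n2, MIN picks n2.3 (lowest: 0).
At n2.3, MAX picks n2.3.2 (highest: 0).
Terminal value 0.

n2.3.2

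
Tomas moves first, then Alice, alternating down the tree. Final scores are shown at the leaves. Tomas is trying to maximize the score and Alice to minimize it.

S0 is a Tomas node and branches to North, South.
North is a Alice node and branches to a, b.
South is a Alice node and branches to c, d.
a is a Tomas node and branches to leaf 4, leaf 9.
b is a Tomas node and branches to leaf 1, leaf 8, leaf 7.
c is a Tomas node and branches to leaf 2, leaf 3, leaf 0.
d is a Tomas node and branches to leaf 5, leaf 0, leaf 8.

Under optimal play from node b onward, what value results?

8

b (Tomas): max(1, 8, 7) = 8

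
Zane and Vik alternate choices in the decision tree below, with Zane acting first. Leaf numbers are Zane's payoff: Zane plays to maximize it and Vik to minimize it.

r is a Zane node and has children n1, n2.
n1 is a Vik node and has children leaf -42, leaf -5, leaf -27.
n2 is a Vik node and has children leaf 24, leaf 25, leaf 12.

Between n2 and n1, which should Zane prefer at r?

n2 (Vik): min(24, 25, 12) = 12
n1 (Vik): min(-42, -5, -27) = -42
Zane prefers the higher value; n2=12, n1=-42. n2 is better since 12 > -42.

n2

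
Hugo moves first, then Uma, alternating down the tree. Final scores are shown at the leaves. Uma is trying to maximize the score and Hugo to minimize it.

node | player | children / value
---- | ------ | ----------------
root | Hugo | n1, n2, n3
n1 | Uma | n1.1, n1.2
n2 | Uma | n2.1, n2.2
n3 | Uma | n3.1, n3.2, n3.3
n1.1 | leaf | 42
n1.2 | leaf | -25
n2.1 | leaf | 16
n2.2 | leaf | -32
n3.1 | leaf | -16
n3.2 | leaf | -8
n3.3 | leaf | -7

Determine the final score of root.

n1 (Uma): max(42, -25) = 42
n2 (Uma): max(16, -32) = 16
n3 (Uma): max(-16, -8, -7) = -7
root (Hugo): min(42, 16, -7) = -7

-7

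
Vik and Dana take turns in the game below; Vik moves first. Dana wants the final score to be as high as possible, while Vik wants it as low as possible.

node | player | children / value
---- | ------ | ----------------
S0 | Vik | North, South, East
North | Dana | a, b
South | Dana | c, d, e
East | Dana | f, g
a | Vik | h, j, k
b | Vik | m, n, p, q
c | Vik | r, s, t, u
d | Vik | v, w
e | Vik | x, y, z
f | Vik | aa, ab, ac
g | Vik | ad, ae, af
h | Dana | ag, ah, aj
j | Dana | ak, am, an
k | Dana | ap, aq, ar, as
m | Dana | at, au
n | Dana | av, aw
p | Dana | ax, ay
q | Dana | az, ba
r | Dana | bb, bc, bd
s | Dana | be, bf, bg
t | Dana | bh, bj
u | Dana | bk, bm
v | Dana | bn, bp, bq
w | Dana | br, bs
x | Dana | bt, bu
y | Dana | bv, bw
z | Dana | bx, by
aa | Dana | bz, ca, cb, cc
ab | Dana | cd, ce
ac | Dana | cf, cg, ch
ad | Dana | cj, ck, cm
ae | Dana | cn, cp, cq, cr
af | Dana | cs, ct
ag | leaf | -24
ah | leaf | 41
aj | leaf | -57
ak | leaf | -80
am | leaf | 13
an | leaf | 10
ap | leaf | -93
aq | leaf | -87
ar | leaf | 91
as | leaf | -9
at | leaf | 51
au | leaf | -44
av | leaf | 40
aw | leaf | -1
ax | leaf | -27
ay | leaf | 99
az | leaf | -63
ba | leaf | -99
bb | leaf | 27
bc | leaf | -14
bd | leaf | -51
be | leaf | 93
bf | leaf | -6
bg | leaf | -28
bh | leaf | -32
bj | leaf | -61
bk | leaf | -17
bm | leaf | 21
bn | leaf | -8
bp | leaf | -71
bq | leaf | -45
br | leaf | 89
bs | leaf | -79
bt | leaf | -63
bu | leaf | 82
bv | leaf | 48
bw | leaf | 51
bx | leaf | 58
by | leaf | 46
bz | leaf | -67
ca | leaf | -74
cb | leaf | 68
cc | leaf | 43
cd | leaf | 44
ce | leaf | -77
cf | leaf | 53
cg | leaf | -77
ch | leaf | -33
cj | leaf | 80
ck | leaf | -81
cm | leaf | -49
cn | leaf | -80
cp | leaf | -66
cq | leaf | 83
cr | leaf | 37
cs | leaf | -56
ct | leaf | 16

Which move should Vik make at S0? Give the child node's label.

h (Dana): max(-24, 41, -57) = 41
j (Dana): max(-80, 13, 10) = 13
k (Dana): max(-93, -87, 91, -9) = 91
a (Vik): min(41, 13, 91) = 13
m (Dana): max(51, -44) = 51
n (Dana): max(40, -1) = 40
p (Dana): max(-27, 99) = 99
q (Dana): max(-63, -99) = -63
b (Vik): min(51, 40, 99, -63) = -63
North (Dana): max(13, -63) = 13
r (Dana): max(27, -14, -51) = 27
s (Dana): max(93, -6, -28) = 93
t (Dana): max(-32, -61) = -32
u (Dana): max(-17, 21) = 21
c (Vik): min(27, 93, -32, 21) = -32
v (Dana): max(-8, -71, -45) = -8
w (Dana): max(89, -79) = 89
d (Vik): min(-8, 89) = -8
x (Dana): max(-63, 82) = 82
y (Dana): max(48, 51) = 51
z (Dana): max(58, 46) = 58
e (Vik): min(82, 51, 58) = 51
South (Dana): max(-32, -8, 51) = 51
aa (Dana): max(-67, -74, 68, 43) = 68
ab (Dana): max(44, -77) = 44
ac (Dana): max(53, -77, -33) = 53
f (Vik): min(68, 44, 53) = 44
ad (Dana): max(80, -81, -49) = 80
ae (Dana): max(-80, -66, 83, 37) = 83
af (Dana): max(-56, 16) = 16
g (Vik): min(80, 83, 16) = 16
East (Dana): max(44, 16) = 44
S0 (Vik): min(13, 51, 44) = 13
Vik at S0 wants the lowest of {North=13, South=51, East=44}, so chooses North.

North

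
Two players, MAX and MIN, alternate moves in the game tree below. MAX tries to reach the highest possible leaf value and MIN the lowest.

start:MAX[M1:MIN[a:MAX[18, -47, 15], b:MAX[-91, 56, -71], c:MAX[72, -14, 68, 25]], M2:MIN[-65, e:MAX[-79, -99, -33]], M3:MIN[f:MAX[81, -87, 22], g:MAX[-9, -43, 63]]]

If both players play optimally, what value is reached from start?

a (MAX): max(18, -47, 15) = 18
b (MAX): max(-91, 56, -71) = 56
c (MAX): max(72, -14, 68, 25) = 72
M1 (MIN): min(18, 56, 72) = 18
e (MAX): max(-79, -99, -33) = -33
M2 (MIN): min(-65, -33) = -65
f (MAX): max(81, -87, 22) = 81
g (MAX): max(-9, -43, 63) = 63
M3 (MIN): min(81, 63) = 63
start (MAX): max(18, -65, 63) = 63

63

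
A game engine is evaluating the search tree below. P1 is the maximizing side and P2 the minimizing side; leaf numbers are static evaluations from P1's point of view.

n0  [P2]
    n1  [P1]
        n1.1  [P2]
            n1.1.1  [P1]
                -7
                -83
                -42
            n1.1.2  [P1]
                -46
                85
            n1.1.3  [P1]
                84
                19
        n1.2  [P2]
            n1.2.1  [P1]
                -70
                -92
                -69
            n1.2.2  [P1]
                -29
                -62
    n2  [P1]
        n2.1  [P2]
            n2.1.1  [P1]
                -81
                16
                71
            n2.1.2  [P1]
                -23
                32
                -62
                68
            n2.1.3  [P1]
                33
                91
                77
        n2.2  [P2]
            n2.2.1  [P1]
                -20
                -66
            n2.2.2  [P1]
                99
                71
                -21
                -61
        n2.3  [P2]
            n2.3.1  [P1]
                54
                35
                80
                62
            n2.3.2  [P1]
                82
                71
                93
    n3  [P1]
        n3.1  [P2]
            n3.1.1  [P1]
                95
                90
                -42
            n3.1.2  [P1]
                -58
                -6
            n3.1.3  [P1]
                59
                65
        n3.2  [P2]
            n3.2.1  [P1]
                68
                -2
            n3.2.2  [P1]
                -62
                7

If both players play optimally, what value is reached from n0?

n1.1.1 (P1): max(-7, -83, -42) = -7
n1.1.2 (P1): max(-46, 85) = 85
n1.1.3 (P1): max(84, 19) = 84
n1.1 (P2): min(-7, 85, 84) = -7
n1.2.1 (P1): max(-70, -92, -69) = -69
n1.2.2 (P1): max(-29, -62) = -29
n1.2 (P2): min(-69, -29) = -69
n1 (P1): max(-7, -69) = -7
n2.1.1 (P1): max(-81, 16, 71) = 71
n2.1.2 (P1): max(-23, 32, -62, 68) = 68
n2.1.3 (P1): max(33, 91, 77) = 91
n2.1 (P2): min(71, 68, 91) = 68
n2.2.1 (P1): max(-20, -66) = -20
n2.2.2 (P1): max(99, 71, -21, -61) = 99
n2.2 (P2): min(-20, 99) = -20
n2.3.1 (P1): max(54, 35, 80, 62) = 80
n2.3.2 (P1): max(82, 71, 93) = 93
n2.3 (P2): min(80, 93) = 80
n2 (P1): max(68, -20, 80) = 80
n3.1.1 (P1): max(95, 90, -42) = 95
n3.1.2 (P1): max(-58, -6) = -6
n3.1.3 (P1): max(59, 65) = 65
n3.1 (P2): min(95, -6, 65) = -6
n3.2.1 (P1): max(68, -2) = 68
n3.2.2 (P1): max(-62, 7) = 7
n3.2 (P2): min(68, 7) = 7
n3 (P1): max(-6, 7) = 7
n0 (P2): min(-7, 80, 7) = -7

-7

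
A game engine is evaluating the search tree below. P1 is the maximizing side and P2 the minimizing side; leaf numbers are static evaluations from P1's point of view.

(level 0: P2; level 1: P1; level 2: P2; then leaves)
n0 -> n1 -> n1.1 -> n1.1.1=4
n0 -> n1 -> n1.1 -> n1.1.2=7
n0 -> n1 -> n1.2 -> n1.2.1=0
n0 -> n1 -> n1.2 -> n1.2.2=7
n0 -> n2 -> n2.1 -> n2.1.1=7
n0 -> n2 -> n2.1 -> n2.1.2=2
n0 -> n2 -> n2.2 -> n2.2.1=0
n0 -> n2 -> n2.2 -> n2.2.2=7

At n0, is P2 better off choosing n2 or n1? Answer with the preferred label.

n2

n2.1 (P2): min(7, 2) = 2
n2.2 (P2): min(0, 7) = 0
n2 (P1): max(2, 0) = 2
n1.1 (P2): min(4, 7) = 4
n1.2 (P2): min(0, 7) = 0
n1 (P1): max(4, 0) = 4
P2 prefers the lower value; n2=2, n1=4. n2 is better since 2 < 4.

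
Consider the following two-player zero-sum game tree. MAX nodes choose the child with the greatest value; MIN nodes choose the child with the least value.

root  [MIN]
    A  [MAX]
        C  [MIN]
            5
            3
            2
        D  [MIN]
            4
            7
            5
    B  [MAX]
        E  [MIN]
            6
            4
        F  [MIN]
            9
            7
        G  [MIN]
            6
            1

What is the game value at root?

4

C (MIN): min(5, 3, 2) = 2
D (MIN): min(4, 7, 5) = 4
A (MAX): max(2, 4) = 4
E (MIN): min(6, 4) = 4
F (MIN): min(9, 7) = 7
G (MIN): min(6, 1) = 1
B (MAX): max(4, 7, 1) = 7
root (MIN): min(4, 7) = 4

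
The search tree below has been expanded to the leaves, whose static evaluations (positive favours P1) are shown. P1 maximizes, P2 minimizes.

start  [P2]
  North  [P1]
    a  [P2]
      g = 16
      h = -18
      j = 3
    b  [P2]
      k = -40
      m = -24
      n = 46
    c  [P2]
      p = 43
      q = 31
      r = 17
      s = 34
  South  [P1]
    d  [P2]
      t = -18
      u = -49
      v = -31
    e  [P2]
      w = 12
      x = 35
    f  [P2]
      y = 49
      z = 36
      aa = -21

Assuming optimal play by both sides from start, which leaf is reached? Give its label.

w

a (P2): min(16, -18, 3) = -18
b (P2): min(-40, -24, 46) = -40
c (P2): min(43, 31, 17, 34) = 17
North (P1): max(-18, -40, 17) = 17
d (P2): min(-18, -49, -31) = -49
e (P2): min(12, 35) = 12
f (P2): min(49, 36, -21) = -21
South (P1): max(-49, 12, -21) = 12
start (P2): min(17, 12) = 12
At start, P2 picks South (lowest: 12).
At South, P1 picks e (highest: 12).
At e, P2 picks w (lowest: 12).
Terminal value 12.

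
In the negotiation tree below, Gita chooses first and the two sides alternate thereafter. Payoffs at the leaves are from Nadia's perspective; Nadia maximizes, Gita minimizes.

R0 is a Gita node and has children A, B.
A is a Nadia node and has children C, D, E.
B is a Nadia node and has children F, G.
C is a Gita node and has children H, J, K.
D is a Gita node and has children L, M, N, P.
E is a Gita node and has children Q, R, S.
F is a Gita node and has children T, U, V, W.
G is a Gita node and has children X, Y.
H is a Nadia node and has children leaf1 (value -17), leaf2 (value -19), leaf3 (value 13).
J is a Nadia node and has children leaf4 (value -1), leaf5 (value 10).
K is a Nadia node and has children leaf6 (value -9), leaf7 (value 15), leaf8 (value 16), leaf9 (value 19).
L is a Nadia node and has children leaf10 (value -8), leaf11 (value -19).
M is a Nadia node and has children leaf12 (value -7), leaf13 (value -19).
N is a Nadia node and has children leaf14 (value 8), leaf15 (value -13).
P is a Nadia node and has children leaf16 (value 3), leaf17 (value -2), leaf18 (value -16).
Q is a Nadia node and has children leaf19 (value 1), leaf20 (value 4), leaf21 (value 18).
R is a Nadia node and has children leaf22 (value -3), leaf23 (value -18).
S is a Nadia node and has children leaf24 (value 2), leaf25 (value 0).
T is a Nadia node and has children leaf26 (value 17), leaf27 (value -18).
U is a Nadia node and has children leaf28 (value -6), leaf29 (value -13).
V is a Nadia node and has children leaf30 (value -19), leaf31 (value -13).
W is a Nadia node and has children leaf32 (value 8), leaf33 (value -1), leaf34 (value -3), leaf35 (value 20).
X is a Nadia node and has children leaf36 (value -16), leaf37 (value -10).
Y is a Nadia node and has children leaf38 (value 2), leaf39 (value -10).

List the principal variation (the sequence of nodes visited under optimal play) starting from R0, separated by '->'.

H (Nadia): max(-17, -19, 13) = 13
J (Nadia): max(-1, 10) = 10
K (Nadia): max(-9, 15, 16, 19) = 19
C (Gita): min(13, 10, 19) = 10
L (Nadia): max(-8, -19) = -8
M (Nadia): max(-7, -19) = -7
N (Nadia): max(8, -13) = 8
P (Nadia): max(3, -2, -16) = 3
D (Gita): min(-8, -7, 8, 3) = -8
Q (Nadia): max(1, 4, 18) = 18
R (Nadia): max(-3, -18) = -3
S (Nadia): max(2, 0) = 2
E (Gita): min(18, -3, 2) = -3
A (Nadia): max(10, -8, -3) = 10
T (Nadia): max(17, -18) = 17
U (Nadia): max(-6, -13) = -6
V (Nadia): max(-19, -13) = -13
W (Nadia): max(8, -1, -3, 20) = 20
F (Gita): min(17, -6, -13, 20) = -13
X (Nadia): max(-16, -10) = -10
Y (Nadia): max(2, -10) = 2
G (Gita): min(-10, 2) = -10
B (Nadia): max(-13, -10) = -10
R0 (Gita): min(10, -10) = -10
At R0, Gita picks B (lowest: -10).
At B, Nadia picks G (highest: -10).
At G, Gita picks X (lowest: -10).
At X, Nadia picks leaf37 (highest: -10).
Terminal value -10.

R0 -> B -> G -> X -> leaf37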